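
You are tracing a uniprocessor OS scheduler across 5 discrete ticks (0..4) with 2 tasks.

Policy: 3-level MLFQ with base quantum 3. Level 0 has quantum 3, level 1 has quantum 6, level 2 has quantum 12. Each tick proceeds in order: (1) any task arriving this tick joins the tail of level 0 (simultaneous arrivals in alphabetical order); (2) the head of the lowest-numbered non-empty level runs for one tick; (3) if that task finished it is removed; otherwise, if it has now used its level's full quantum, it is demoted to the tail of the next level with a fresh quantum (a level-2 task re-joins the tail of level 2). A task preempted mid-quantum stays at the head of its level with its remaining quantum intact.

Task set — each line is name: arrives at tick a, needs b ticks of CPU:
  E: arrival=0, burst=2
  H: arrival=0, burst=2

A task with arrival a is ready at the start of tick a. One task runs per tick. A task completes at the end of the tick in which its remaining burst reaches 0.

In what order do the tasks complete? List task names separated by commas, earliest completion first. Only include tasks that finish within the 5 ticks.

completion order = E, H

t=0: L0/L1/L2 = EH/-/- → run E
t=1: L0/L1/L2 = EH/-/- → run E
t=2: L0/L1/L2 = H/-/- → run H
t=3: L0/L1/L2 = H/-/- → run H
t=4: (idle)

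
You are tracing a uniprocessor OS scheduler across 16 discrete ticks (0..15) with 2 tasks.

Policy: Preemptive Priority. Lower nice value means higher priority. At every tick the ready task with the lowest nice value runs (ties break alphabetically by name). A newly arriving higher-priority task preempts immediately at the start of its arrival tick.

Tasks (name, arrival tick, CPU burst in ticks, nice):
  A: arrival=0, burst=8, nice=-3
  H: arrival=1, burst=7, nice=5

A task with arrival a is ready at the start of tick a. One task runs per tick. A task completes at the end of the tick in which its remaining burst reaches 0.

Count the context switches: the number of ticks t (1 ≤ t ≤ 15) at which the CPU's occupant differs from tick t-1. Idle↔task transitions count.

t=0: ready={A} → run A
t=1: ready={A,H} → run A
t=2: ready={A,H} → run A
t=3: ready={A,H} → run A
t=4: ready={A,H} → run A
t=5: ready={A,H} → run A
t=6: ready={A,H} → run A
t=7: ready={A,H} → run A
t=8: ready={H} → run H
t=9: ready={H} → run H
t=10: ready={H} → run H
t=11: ready={H} → run H
t=12: ready={H} → run H
t=13: ready={H} → run H
t=14: ready={H} → run H
t=15: (idle)

context switches = 2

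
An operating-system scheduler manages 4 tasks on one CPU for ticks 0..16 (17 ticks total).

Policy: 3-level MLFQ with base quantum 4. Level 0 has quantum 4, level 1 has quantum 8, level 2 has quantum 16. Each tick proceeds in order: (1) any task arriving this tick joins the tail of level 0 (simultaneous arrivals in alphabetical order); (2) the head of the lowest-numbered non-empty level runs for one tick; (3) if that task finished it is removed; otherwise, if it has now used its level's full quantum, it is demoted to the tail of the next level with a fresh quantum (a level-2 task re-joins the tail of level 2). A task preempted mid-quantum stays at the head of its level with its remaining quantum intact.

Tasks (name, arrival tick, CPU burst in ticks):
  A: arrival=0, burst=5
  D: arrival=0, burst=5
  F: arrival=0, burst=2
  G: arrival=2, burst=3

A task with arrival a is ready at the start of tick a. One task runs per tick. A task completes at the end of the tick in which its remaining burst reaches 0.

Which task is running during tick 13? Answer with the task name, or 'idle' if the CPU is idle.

t=0: L0/L1/L2 = ADF/-/- → run A
t=1: L0/L1/L2 = ADF/-/- → run A
t=2: L0/L1/L2 = ADFG/-/- → run A
t=3: L0/L1/L2 = ADFG/-/- → run A
t=4: L0/L1/L2 = DFG/A/- → run D
t=5: L0/L1/L2 = DFG/A/- → run D
t=6: L0/L1/L2 = DFG/A/- → run D
t=7: L0/L1/L2 = DFG/A/- → run D
t=8: L0/L1/L2 = FG/AD/- → run F
t=9: L0/L1/L2 = FG/AD/- → run F
t=10: L0/L1/L2 = G/AD/- → run G
t=11: L0/L1/L2 = G/AD/- → run G
t=12: L0/L1/L2 = G/AD/- → run G
t=13: L0/L1/L2 = -/AD/- → run A
t=14: L0/L1/L2 = -/D/- → run D
t=15: (idle)
t=16: (idle)

running at tick 13 = A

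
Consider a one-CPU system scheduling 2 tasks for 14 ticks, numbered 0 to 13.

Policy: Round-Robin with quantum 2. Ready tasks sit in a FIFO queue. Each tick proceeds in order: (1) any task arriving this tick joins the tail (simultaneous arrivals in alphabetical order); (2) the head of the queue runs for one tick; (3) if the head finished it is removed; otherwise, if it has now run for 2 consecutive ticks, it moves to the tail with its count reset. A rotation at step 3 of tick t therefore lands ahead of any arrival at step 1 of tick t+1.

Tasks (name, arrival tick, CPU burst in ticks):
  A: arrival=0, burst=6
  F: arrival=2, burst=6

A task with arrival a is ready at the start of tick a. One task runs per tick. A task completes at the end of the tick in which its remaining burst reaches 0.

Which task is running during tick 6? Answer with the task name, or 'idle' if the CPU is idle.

t=0: queue=[A] q_used=0 → run A
t=1: queue=[A] q_used=1 → run A
t=2: queue=[A,F] q_used=0 → run A
t=3: queue=[A,F] q_used=1 → run A
t=4: queue=[F,A] q_used=0 → run F
t=5: queue=[F,A] q_used=1 → run F
t=6: queue=[A,F] q_used=0 → run A
t=7: queue=[A,F] q_used=1 → run A
t=8: queue=[F] q_used=0 → run F
t=9: queue=[F] q_used=1 → run F
t=10: queue=[F] q_used=0 → run F
t=11: queue=[F] q_used=1 → run F
t=12: (idle)
t=13: (idle)

running at tick 6 = A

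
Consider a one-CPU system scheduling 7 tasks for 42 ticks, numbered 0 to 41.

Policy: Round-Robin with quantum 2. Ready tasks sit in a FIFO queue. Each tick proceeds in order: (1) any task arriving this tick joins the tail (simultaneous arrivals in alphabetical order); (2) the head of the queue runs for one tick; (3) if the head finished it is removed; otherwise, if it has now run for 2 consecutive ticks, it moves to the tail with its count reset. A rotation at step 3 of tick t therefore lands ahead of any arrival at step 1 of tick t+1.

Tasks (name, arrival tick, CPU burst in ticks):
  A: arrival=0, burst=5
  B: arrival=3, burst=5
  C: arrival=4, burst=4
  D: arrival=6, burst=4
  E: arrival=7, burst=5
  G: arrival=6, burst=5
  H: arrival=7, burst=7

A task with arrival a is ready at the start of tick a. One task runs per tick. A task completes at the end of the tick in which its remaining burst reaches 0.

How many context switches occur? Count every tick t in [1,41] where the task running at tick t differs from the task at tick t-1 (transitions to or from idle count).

context switches = 18

t=0: queue=[A] q_used=0 → run A
t=1: queue=[A] q_used=1 → run A
t=2: queue=[A] q_used=0 → run A
t=3: queue=[A,B] q_used=1 → run A
t=4: queue=[B,A,C] q_used=0 → run B
t=5: queue=[B,A,C] q_used=1 → run B
t=6: queue=[A,C,B,D,G] q_used=0 → run A
t=7: queue=[C,B,D,G,E,H] q_used=0 → run C
t=8: queue=[C,B,D,G,E,H] q_used=1 → run C
t=9: queue=[B,D,G,E,H,C] q_used=0 → run B
t=10: queue=[B,D,G,E,H,C] q_used=1 → run B
t=11: queue=[D,G,E,H,C,B] q_used=0 → run D
t=12: queue=[D,G,E,H,C,B] q_used=1 → run D
t=13: queue=[G,E,H,C,B,D] q_used=0 → run G
t=14: queue=[G,E,H,C,B,D] q_used=1 → run G
t=15: queue=[E,H,C,B,D,G] q_used=0 → run E
t=16: queue=[E,H,C,B,D,G] q_used=1 → run E
t=17: queue=[H,C,B,D,G,E] q_used=0 → run H
t=18: queue=[H,C,B,D,G,E] q_used=1 → run H
t=19: queue=[C,B,D,G,E,H] q_used=0 → run C
t=20: queue=[C,B,D,G,E,H] q_used=1 → run C
t=21: queue=[B,D,G,E,H] q_used=0 → run B
t=22: queue=[D,G,E,H] q_used=0 → run D
t=23: queue=[D,G,E,H] q_used=1 → run D
t=24: queue=[G,E,H] q_used=0 → run G
t=25: queue=[G,E,H] q_used=1 → run G
t=26: queue=[E,H,G] q_used=0 → run E
t=27: queue=[E,H,G] q_used=1 → run E
t=28: queue=[H,G,E] q_used=0 → run H
t=29: queue=[H,G,E] q_used=1 → run H
t=30: queue=[G,E,H] q_used=0 → run G
t=31: queue=[E,H] q_used=0 → run E
t=32: queue=[H] q_used=0 → run H
t=33: queue=[H] q_used=1 → run H
t=34: queue=[H] q_used=0 → run H
t=35: (idle)
t=36: (idle)
t=37: (idle)
t=38: (idle)
t=39: (idle)
t=40: (idle)
t=41: (idle)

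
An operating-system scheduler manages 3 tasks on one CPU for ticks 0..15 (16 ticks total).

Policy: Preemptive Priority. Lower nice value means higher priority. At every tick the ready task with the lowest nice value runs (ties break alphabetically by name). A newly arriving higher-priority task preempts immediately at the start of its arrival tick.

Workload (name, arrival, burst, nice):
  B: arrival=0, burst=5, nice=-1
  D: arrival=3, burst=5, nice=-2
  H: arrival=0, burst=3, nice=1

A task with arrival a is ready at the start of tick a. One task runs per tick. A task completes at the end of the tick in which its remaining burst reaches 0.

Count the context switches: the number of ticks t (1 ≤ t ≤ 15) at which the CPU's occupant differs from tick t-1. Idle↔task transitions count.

t=0: ready={B,H} → run B
t=1: ready={B,H} → run B
t=2: ready={B,H} → run B
t=3: ready={B,D,H} → run D
t=4: ready={B,D,H} → run D
t=5: ready={B,D,H} → run D
t=6: ready={B,D,H} → run D
t=7: ready={B,D,H} → run D
t=8: ready={B,H} → run B
t=9: ready={B,H} → run B
t=10: ready={H} → run H
t=11: ready={H} → run H
t=12: ready={H} → run H
t=13: (idle)
t=14: (idle)
t=15: (idle)

context switches = 4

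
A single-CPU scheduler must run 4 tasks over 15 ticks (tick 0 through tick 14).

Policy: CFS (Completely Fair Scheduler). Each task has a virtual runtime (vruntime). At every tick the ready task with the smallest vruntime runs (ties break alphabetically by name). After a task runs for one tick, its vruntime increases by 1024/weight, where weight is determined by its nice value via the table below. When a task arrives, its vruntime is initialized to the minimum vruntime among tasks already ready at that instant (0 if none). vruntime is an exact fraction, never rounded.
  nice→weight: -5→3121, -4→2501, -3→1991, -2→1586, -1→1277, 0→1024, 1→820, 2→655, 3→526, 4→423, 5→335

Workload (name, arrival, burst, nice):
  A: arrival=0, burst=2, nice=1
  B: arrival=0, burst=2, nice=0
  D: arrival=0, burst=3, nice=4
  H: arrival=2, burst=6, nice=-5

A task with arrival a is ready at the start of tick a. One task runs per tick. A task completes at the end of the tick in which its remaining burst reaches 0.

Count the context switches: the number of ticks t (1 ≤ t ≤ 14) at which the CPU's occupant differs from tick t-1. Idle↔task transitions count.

t=0: vr[A=0 B=0 D=0] → run A
t=1: vr[A=256/205 B=0 D=0] → run B
t=2: vr[A=256/205 B=1 D=0 H=0] → run D
t=3: vr[A=256/205 B=1 D=1024/423 H=0] → run H
t=4: vr[A=256/205 B=1 D=1024/423 H=1024/3121] → run H
t=5: vr[A=256/205 B=1 D=1024/423 H=2048/3121] → run H
t=6: vr[A=256/205 B=1 D=1024/423 H=3072/3121] → run H
t=7: vr[A=256/205 B=1 D=1024/423 H=4096/3121] → run B
t=8: vr[A=256/205 D=1024/423 H=4096/3121] → run A
t=9: vr[D=1024/423 H=4096/3121] → run H
t=10: vr[D=1024/423 H=5120/3121] → run H
t=11: vr[D=1024/423] → run D
t=12: vr[D=2048/423] → run D
t=13: (idle)
t=14: (idle)

context switches = 8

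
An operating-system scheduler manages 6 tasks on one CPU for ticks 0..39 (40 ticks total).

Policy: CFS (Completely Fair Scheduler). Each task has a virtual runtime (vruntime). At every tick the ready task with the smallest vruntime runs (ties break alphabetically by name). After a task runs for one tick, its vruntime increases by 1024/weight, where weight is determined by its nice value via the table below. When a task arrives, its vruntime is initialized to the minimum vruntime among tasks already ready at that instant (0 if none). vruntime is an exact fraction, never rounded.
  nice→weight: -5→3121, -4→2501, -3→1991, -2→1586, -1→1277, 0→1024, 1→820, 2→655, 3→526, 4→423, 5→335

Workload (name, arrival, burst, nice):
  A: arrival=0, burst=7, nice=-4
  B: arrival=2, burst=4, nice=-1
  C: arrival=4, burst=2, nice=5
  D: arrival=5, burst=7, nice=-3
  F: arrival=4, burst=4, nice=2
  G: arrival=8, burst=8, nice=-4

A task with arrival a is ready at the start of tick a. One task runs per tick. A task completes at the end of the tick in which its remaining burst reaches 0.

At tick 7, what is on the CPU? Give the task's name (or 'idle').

running at tick 7 = F

t=0: vr[A=0] → run A
t=1: vr[A=1024/2501] → run A
t=2: vr[A=2048/2501 B=2048/2501] → run A
t=3: vr[A=3072/2501 B=2048/2501] → run B
t=4: vr[A=3072/2501 B=5176320/3193777 C=3072/2501 F=3072/2501] → run A
t=5: vr[A=4096/2501 B=5176320/3193777 C=3072/2501 D=3072/2501 F=3072/2501] → run C
t=6: vr[A=4096/2501 B=5176320/3193777 C=3590144/837835 D=3072/2501 F=3072/2501] → run D
t=7: vr[A=4096/2501 B=5176320/3193777 C=3590144/837835 D=8677376/4979491 F=3072/2501] → run F
t=8: vr[A=4096/2501 B=5176320/3193777 C=3590144/837835 D=8677376/4979491 F=4573184/1638155 G=5176320/3193777] → run B
t=9: vr[A=4096/2501 B=7737344/3193777 C=3590144/837835 D=8677376/4979491 F=4573184/1638155 G=5176320/3193777] → run G
t=10: vr[A=4096/2501 B=7737344/3193777 C=3590144/837835 D=8677376/4979491 F=4573184/1638155 G=6483968/3193777] → run A
t=11: vr[A=5120/2501 B=7737344/3193777 C=3590144/837835 D=8677376/4979491 F=4573184/1638155 G=6483968/3193777] → run D
t=12: vr[A=5120/2501 B=7737344/3193777 C=3590144/837835 D=11238400/4979491 F=4573184/1638155 G=6483968/3193777] → run G
t=13: vr[A=5120/2501 B=7737344/3193777 C=3590144/837835 D=11238400/4979491 F=4573184/1638155 G=7791616/3193777] → run A
t=14: vr[A=6144/2501 B=7737344/3193777 C=3590144/837835 D=11238400/4979491 F=4573184/1638155 G=7791616/3193777] → run D
t=15: vr[A=6144/2501 B=7737344/3193777 C=3590144/837835 D=13799424/4979491 F=4573184/1638155 G=7791616/3193777] → run B
t=16: vr[A=6144/2501 B=10298368/3193777 C=3590144/837835 D=13799424/4979491 F=4573184/1638155 G=7791616/3193777] → run G
t=17: vr[A=6144/2501 B=10298368/3193777 C=3590144/837835 D=13799424/4979491 F=4573184/1638155 G=9099264/3193777] → run A
t=18: vr[B=10298368/3193777 C=3590144/837835 D=13799424/4979491 F=4573184/1638155 G=9099264/3193777] → run D
t=19: vr[B=10298368/3193777 C=3590144/837835 D=16360448/4979491 F=4573184/1638155 G=9099264/3193777] → run F
t=20: vr[B=10298368/3193777 C=3590144/837835 D=16360448/4979491 F=7134208/1638155 G=9099264/3193777] → run G
t=21: vr[B=10298368/3193777 C=3590144/837835 D=16360448/4979491 F=7134208/1638155 G=10406912/3193777] → run B
t=22: vr[C=3590144/837835 D=16360448/4979491 F=7134208/1638155 G=10406912/3193777] → run G
t=23: vr[C=3590144/837835 D=16360448/4979491 F=7134208/1638155 G=11714560/3193777] → run D
t=24: vr[C=3590144/837835 D=18921472/4979491 F=7134208/1638155 G=11714560/3193777] → run G
t=25: vr[C=3590144/837835 D=18921472/4979491 F=7134208/1638155 G=13022208/3193777] → run D
t=26: vr[C=3590144/837835 D=21482496/4979491 F=7134208/1638155 G=13022208/3193777] → run G
t=27: vr[C=3590144/837835 D=21482496/4979491 F=7134208/1638155 G=14329856/3193777] → run C
t=28: vr[D=21482496/4979491 F=7134208/1638155 G=14329856/3193777] → run D
t=29: vr[F=7134208/1638155 G=14329856/3193777] → run F
t=30: vr[F=9695232/1638155 G=14329856/3193777] → run G
t=31: vr[F=9695232/1638155] → run F
t=32: (idle)
t=33: (idle)
t=34: (idle)
t=35: (idle)
t=36: (idle)
t=37: (idle)
t=38: (idle)
t=39: (idle)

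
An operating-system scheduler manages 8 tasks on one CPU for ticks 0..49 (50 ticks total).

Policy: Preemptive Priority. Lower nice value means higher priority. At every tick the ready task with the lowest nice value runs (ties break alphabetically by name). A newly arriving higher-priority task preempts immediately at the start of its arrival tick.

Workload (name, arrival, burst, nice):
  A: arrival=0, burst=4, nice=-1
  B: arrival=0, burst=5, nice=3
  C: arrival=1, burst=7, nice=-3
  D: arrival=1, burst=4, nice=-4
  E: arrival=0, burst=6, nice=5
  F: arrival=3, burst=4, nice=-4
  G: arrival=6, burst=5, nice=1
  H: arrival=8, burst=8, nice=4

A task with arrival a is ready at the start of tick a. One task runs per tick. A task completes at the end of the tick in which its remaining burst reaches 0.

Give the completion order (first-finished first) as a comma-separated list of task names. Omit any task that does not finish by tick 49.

t=0: ready={A,B,E} → run A
t=1: ready={A,B,C,D,E} → run D
t=2: ready={A,B,C,D,E} → run D
t=3: ready={A,B,C,D,E,F} → run D
t=4: ready={A,B,C,D,E,F} → run D
t=5: ready={A,B,C,E,F} → run F
t=6: ready={A,B,C,E,F,G} → run F
t=7: ready={A,B,C,E,F,G} → run F
t=8: ready={A,B,C,E,F,G,H} → run F
t=9: ready={A,B,C,E,G,H} → run C
t=10: ready={A,B,C,E,G,H} → run C
t=11: ready={A,B,C,E,G,H} → run C
t=12: ready={A,B,C,E,G,H} → run C
t=13: ready={A,B,C,E,G,H} → run C
t=14: ready={A,B,C,E,G,H} → run C
t=15: ready={A,B,C,E,G,H} → run C
t=16: ready={A,B,E,G,H} → run A
t=17: ready={A,B,E,G,H} → run A
t=18: ready={A,B,E,G,H} → run A
t=19: ready={B,E,G,H} → run G
t=20: ready={B,E,G,H} → run G
t=21: ready={B,E,G,H} → run G
t=22: ready={B,E,G,H} → run G
t=23: ready={B,E,G,H} → run G
t=24: ready={B,E,H} → run B
t=25: ready={B,E,H} → run B
t=26: ready={B,E,H} → run B
t=27: ready={B,E,H} → run B
t=28: ready={B,E,H} → run B
t=29: ready={E,H} → run H
t=30: ready={E,H} → run H
t=31: ready={E,H} → run H
t=32: ready={E,H} → run H
t=33: ready={E,H} → run H
t=34: ready={E,H} → run H
t=35: ready={E,H} → run H
t=36: ready={E,H} → run H
t=37: ready={E} → run E
t=38: ready={E} → run E
t=39: ready={E} → run E
t=40: ready={E} → run E
t=41: ready={E} → run E
t=42: ready={E} → run E
t=43: (idle)
t=44: (idle)
t=45: (idle)
t=46: (idle)
t=47: (idle)
t=48: (idle)
t=49: (idle)

completion order = D, F, C, A, G, B, H, E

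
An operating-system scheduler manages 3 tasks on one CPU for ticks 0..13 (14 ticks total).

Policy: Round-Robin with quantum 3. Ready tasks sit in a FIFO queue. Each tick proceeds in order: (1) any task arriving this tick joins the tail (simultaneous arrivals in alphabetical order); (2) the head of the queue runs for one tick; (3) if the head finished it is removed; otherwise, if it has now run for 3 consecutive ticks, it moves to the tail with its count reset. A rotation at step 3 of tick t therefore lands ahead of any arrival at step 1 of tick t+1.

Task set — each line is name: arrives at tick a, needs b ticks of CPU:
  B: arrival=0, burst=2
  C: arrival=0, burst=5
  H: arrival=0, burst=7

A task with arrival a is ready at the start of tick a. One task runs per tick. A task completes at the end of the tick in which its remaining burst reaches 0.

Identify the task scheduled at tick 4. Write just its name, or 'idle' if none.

t=0: queue=[B,C,H] q_used=0 → run B
t=1: queue=[B,C,H] q_used=1 → run B
t=2: queue=[C,H] q_used=0 → run C
t=3: queue=[C,H] q_used=1 → run C
t=4: queue=[C,H] q_used=2 → run C
t=5: queue=[H,C] q_used=0 → run H
t=6: queue=[H,C] q_used=1 → run H
t=7: queue=[H,C] q_used=2 → run H
t=8: queue=[C,H] q_used=0 → run C
t=9: queue=[C,H] q_used=1 → run C
t=10: queue=[H] q_used=0 → run H
t=11: queue=[H] q_used=1 → run H
t=12: queue=[H] q_used=2 → run H
t=13: queue=[H] q_used=0 → run H

running at tick 4 = C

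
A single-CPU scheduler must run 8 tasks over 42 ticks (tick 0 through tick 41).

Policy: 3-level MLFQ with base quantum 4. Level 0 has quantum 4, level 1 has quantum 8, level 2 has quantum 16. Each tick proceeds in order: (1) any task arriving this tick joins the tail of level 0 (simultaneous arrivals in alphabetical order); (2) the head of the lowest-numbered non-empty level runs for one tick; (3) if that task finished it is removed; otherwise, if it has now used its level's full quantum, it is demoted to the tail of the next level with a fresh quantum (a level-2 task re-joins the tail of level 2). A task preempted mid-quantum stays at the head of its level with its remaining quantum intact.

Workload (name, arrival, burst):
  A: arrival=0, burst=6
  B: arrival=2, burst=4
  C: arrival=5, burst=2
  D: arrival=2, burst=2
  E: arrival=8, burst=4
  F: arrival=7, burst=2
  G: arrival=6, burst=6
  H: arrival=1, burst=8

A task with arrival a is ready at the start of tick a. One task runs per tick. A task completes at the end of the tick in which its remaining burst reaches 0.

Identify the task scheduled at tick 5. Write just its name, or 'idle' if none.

running at tick 5 = H

t=0: L0/L1/L2 = A/-/- → run A
t=1: L0/L1/L2 = AH/-/- → run A
t=2: L0/L1/L2 = AHBD/-/- → run A
t=3: L0/L1/L2 = AHBD/-/- → run A
t=4: L0/L1/L2 = HBD/A/- → run H
t=5: L0/L1/L2 = HBDC/A/- → run H
t=6: L0/L1/L2 = HBDCG/A/- → run H
t=7: L0/L1/L2 = HBDCGF/A/- → run H
t=8: L0/L1/L2 = BDCGFE/AH/- → run B
t=9: L0/L1/L2 = BDCGFE/AH/- → run B
t=10: L0/L1/L2 = BDCGFE/AH/- → run B
t=11: L0/L1/L2 = BDCGFE/AH/- → run B
t=12: L0/L1/L2 = DCGFE/AH/- → run D
t=13: L0/L1/L2 = DCGFE/AH/- → run D
t=14: L0/L1/L2 = CGFE/AH/- → run C
t=15: L0/L1/L2 = CGFE/AH/- → run C
t=16: L0/L1/L2 = GFE/AH/- → run G
t=17: L0/L1/L2 = GFE/AH/- → run G
t=18: L0/L1/L2 = GFE/AH/- → run G
t=19: L0/L1/L2 = GFE/AH/- → run G
t=20: L0/L1/L2 = FE/AHG/- → run F
t=21: L0/L1/L2 = FE/AHG/- → run F
t=22: L0/L1/L2 = E/AHG/- → run E
t=23: L0/L1/L2 = E/AHG/- → run E
t=24: L0/L1/L2 = E/AHG/- → run E
t=25: L0/L1/L2 = E/AHG/- → run E
t=26: L0/L1/L2 = -/AHG/- → run A
t=27: L0/L1/L2 = -/AHG/- → run A
t=28: L0/L1/L2 = -/HG/- → run H
t=29: L0/L1/L2 = -/HG/- → run H
t=30: L0/L1/L2 = -/HG/- → run H
t=31: L0/L1/L2 = -/HG/- → run H
t=32: L0/L1/L2 = -/G/- → run G
t=33: L0/L1/L2 = -/G/- → run G
t=34: (idle)
t=35: (idle)
t=36: (idle)
t=37: (idle)
t=38: (idle)
t=39: (idle)
t=40: (idle)
t=41: (idle)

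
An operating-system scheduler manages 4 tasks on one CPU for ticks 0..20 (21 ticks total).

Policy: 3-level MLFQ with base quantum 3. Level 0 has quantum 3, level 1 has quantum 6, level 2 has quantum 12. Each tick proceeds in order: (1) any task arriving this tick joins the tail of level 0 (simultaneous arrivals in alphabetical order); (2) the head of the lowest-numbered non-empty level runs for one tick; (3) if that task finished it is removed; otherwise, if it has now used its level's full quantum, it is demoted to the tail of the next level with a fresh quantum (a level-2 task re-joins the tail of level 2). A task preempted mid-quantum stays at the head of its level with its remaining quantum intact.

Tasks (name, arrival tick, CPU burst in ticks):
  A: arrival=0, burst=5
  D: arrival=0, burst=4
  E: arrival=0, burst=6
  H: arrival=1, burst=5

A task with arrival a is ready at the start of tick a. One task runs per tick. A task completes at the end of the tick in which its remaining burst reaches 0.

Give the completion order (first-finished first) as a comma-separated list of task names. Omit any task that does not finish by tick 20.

t=0: L0/L1/L2 = ADE/-/- → run A
t=1: L0/L1/L2 = ADEH/-/- → run A
t=2: L0/L1/L2 = ADEH/-/- → run A
t=3: L0/L1/L2 = DEH/A/- → run D
t=4: L0/L1/L2 = DEH/A/- → run D
t=5: L0/L1/L2 = DEH/A/- → run D
t=6: L0/L1/L2 = EH/AD/- → run E
t=7: L0/L1/L2 = EH/AD/- → run E
t=8: L0/L1/L2 = EH/AD/- → run E
t=9: L0/L1/L2 = H/ADE/- → run H
t=10: L0/L1/L2 = H/ADE/- → run H
t=11: L0/L1/L2 = H/ADE/- → run H
t=12: L0/L1/L2 = -/ADEH/- → run A
t=13: L0/L1/L2 = -/ADEH/- → run A
t=14: L0/L1/L2 = -/DEH/- → run D
t=15: L0/L1/L2 = -/EH/- → run E
t=16: L0/L1/L2 = -/EH/- → run E
t=17: L0/L1/L2 = -/EH/- → run E
t=18: L0/L1/L2 = -/H/- → run H
t=19: L0/L1/L2 = -/H/- → run H
t=20: (idle)

completion order = A, D, E, H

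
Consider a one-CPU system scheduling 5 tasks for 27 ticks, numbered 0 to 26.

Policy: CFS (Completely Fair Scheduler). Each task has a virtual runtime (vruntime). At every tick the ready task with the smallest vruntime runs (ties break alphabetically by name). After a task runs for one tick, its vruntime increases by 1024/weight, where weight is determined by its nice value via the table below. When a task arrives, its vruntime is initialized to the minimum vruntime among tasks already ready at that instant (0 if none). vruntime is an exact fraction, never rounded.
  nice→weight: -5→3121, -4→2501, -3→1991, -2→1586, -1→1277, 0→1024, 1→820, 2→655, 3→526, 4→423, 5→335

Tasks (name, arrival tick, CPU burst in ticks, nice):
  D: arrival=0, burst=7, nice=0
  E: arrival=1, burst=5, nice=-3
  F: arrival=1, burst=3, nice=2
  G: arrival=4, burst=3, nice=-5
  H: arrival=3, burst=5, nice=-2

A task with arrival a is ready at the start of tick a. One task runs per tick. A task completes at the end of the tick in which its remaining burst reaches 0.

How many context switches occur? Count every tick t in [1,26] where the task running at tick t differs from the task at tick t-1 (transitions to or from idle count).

t=0: vr[D=0] → run D
t=1: vr[D=1 E=1 F=1] → run D
t=2: vr[D=2 E=1 F=1] → run E
t=3: vr[D=2 E=3015/1991 F=1 H=1] → run F
t=4: vr[D=2 E=3015/1991 F=1679/655 G=1 H=1] → run G
t=5: vr[D=2 E=3015/1991 F=1679/655 G=4145/3121 H=1] → run H
t=6: vr[D=2 E=3015/1991 F=1679/655 G=4145/3121 H=1305/793] → run G
t=7: vr[D=2 E=3015/1991 F=1679/655 G=5169/3121 H=1305/793] → run E
t=8: vr[D=2 E=4039/1991 F=1679/655 G=5169/3121 H=1305/793] → run H
t=9: vr[D=2 E=4039/1991 F=1679/655 G=5169/3121 H=1817/793] → run G
t=10: vr[D=2 E=4039/1991 F=1679/655 H=1817/793] → run D
t=11: vr[D=3 E=4039/1991 F=1679/655 H=1817/793] → run E
t=12: vr[D=3 E=5063/1991 F=1679/655 H=1817/793] → run H
t=13: vr[D=3 E=5063/1991 F=1679/655 H=2329/793] → run E
t=14: vr[D=3 E=6087/1991 F=1679/655 H=2329/793] → run F
t=15: vr[D=3 E=6087/1991 F=2703/655 H=2329/793] → run H
t=16: vr[D=3 E=6087/1991 F=2703/655 H=2841/793] → run D
t=17: vr[D=4 E=6087/1991 F=2703/655 H=2841/793] → run E
t=18: vr[D=4 F=2703/655 H=2841/793] → run H
t=19: vr[D=4 F=2703/655] → run D
t=20: vr[D=5 F=2703/655] → run F
t=21: vr[D=5] → run D
t=22: vr[D=6] → run D
t=23: (idle)
t=24: (idle)
t=25: (idle)
t=26: (idle)

context switches = 21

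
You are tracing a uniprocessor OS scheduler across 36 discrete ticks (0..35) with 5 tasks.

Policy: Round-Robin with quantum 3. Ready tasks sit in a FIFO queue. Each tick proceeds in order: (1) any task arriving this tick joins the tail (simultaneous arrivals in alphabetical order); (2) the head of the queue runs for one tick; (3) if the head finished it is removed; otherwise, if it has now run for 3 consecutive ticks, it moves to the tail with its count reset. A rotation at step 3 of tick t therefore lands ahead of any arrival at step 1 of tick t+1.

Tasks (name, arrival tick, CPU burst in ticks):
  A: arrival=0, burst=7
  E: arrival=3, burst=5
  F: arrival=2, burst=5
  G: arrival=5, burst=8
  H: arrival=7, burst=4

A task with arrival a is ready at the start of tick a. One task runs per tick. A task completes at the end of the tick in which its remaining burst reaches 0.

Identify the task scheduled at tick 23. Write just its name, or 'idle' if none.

running at tick 23 = G

t=0: queue=[A] q_used=0 → run A
t=1: queue=[A] q_used=1 → run A
t=2: queue=[A,F] q_used=2 → run A
t=3: queue=[F,A,E] q_used=0 → run F
t=4: queue=[F,A,E] q_used=1 → run F
t=5: queue=[F,A,E,G] q_used=2 → run F
t=6: queue=[A,E,G,F] q_used=0 → run A
t=7: queue=[A,E,G,F,H] q_used=1 → run A
t=8: queue=[A,E,G,F,H] q_used=2 → run A
t=9: queue=[E,G,F,H,A] q_used=0 → run E
t=10: queue=[E,G,F,H,A] q_used=1 → run E
t=11: queue=[E,G,F,H,A] q_used=2 → run E
t=12: queue=[G,F,H,A,E] q_used=0 → run G
t=13: queue=[G,F,H,A,E] q_used=1 → run G
t=14: queue=[G,F,H,A,E] q_used=2 → run G
t=15: queue=[F,H,A,E,G] q_used=0 → run F
t=16: queue=[F,H,A,E,G] q_used=1 → run F
t=17: queue=[H,A,E,G] q_used=0 → run H
t=18: queue=[H,A,E,G] q_used=1 → run H
t=19: queue=[H,A,E,G] q_used=2 → run H
t=20: queue=[A,E,G,H] q_used=0 → run A
t=21: queue=[E,G,H] q_used=0 → run E
t=22: queue=[E,G,H] q_used=1 → run E
t=23: queue=[G,H] q_used=0 → run G
t=24: queue=[G,H] q_used=1 → run G
t=25: queue=[G,H] q_used=2 → run G
t=26: queue=[H,G] q_used=0 → run H
t=27: queue=[G] q_used=0 → run G
t=28: queue=[G] q_used=1 → run G
t=29: (idle)
t=30: (idle)
t=31: (idle)
t=32: (idle)
t=33: (idle)
t=34: (idle)
t=35: (idle)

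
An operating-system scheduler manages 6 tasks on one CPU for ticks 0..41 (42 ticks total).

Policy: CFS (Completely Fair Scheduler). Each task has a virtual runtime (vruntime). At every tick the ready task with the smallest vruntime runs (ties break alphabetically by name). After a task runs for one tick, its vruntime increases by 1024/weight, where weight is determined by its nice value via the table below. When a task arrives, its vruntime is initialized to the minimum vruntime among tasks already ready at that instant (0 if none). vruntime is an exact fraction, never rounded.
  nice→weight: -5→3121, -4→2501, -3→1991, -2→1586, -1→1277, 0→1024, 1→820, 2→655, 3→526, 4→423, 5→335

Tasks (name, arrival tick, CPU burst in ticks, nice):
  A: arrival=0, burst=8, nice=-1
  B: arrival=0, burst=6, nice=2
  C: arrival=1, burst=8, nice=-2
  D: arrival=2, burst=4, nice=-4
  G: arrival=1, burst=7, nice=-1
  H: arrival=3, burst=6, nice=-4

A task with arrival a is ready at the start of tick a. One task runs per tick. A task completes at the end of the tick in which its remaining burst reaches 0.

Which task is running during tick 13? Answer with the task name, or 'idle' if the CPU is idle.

t=0: vr[A=0 B=0] → run A
t=1: vr[A=1024/1277 B=0 C=0 G=0] → run B
t=2: vr[A=1024/1277 B=1024/655 C=0 D=0 G=0] → run C
t=3: vr[A=1024/1277 B=1024/655 C=512/793 D=0 G=0 H=0] → run D
t=4: vr[A=1024/1277 B=1024/655 C=512/793 D=1024/2501 G=0 H=0] → run G
t=5: vr[A=1024/1277 B=1024/655 C=512/793 D=1024/2501 G=1024/1277 H=0] → run H
t=6: vr[A=1024/1277 B=1024/655 C=512/793 D=1024/2501 G=1024/1277 H=1024/2501] → run D
t=7: vr[A=1024/1277 B=1024/655 C=512/793 D=2048/2501 G=1024/1277 H=1024/2501] → run H
t=8: vr[A=1024/1277 B=1024/655 C=512/793 D=2048/2501 G=1024/1277 H=2048/2501] → run C
t=9: vr[A=1024/1277 B=1024/655 C=1024/793 D=2048/2501 G=1024/1277 H=2048/2501] → run A
t=10: vr[A=2048/1277 B=1024/655 C=1024/793 D=2048/2501 G=1024/1277 H=2048/2501] → run G
t=11: vr[A=2048/1277 B=1024/655 C=1024/793 D=2048/2501 G=2048/1277 H=2048/2501] → run D
t=12: vr[A=2048/1277 B=1024/655 C=1024/793 D=3072/2501 G=2048/1277 H=2048/2501] → run H
t=13: vr[A=2048/1277 B=1024/655 C=1024/793 D=3072/2501 G=2048/1277 H=3072/2501] → run D
t=14: vr[A=2048/1277 B=1024/655 C=1024/793 G=2048/1277 H=3072/2501] → run H
t=15: vr[A=2048/1277 B=1024/655 C=1024/793 G=2048/1277 H=4096/2501] → run C
t=16: vr[A=2048/1277 B=1024/655 C=1536/793 G=2048/1277 H=4096/2501] → run B
t=17: vr[A=2048/1277 B=2048/655 C=1536/793 G=2048/1277 H=4096/2501] → run A
t=18: vr[A=3072/1277 B=2048/655 C=1536/793 G=2048/1277 H=4096/2501] → run G
t=19: vr[A=3072/1277 B=2048/655 C=1536/793 G=3072/1277 H=4096/2501] → run H
t=20: vr[A=3072/1277 B=2048/655 C=1536/793 G=3072/1277 H=5120/2501] → run C
t=21: vr[A=3072/1277 B=2048/655 C=2048/793 G=3072/1277 H=5120/2501] → run H
t=22: vr[A=3072/1277 B=2048/655 C=2048/793 G=3072/1277] → run A
t=23: vr[A=4096/1277 B=2048/655 C=2048/793 G=3072/1277] → run G
t=24: vr[A=4096/1277 B=2048/655 C=2048/793 G=4096/1277] → run C
t=25: vr[A=4096/1277 B=2048/655 C=2560/793 G=4096/1277] → run B
t=26: vr[A=4096/1277 B=3072/655 C=2560/793 G=4096/1277] → run A
t=27: vr[A=5120/1277 B=3072/655 C=2560/793 G=4096/1277] → run G
t=28: vr[A=5120/1277 B=3072/655 C=2560/793 G=5120/1277] → run C
t=29: vr[A=5120/1277 B=3072/655 C=3072/793 G=5120/1277] → run C
t=30: vr[A=5120/1277 B=3072/655 C=3584/793 G=5120/1277] → run A
t=31: vr[A=6144/1277 B=3072/655 C=3584/793 G=5120/1277] → run G
t=32: vr[A=6144/1277 B=3072/655 C=3584/793 G=6144/1277] → run C
t=33: vr[A=6144/1277 B=3072/655 G=6144/1277] → run B
t=34: vr[A=6144/1277 B=4096/655 G=6144/1277] → run A
t=35: vr[A=7168/1277 B=4096/655 G=6144/1277] → run G
t=36: vr[A=7168/1277 B=4096/655] → run A
t=37: vr[B=4096/655] → run B
t=38: vr[B=1024/131] → run B
t=39: (idle)
t=40: (idle)
t=41: (idle)

running at tick 13 = D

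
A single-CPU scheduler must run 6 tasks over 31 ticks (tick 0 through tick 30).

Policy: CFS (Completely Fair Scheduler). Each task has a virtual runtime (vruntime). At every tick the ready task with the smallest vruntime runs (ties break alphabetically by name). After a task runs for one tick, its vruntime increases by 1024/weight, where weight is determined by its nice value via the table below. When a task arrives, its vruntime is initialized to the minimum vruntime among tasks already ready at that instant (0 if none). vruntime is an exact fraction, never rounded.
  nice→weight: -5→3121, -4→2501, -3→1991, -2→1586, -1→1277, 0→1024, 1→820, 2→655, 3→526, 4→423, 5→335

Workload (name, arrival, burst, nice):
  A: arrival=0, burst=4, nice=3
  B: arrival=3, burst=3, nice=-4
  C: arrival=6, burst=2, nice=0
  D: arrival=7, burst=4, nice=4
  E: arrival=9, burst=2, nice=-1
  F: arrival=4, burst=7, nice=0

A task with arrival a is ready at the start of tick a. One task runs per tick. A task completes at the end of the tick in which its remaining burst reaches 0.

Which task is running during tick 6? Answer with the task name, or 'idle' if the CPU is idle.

t=0: vr[A=0] → run A
t=1: vr[A=512/263] → run A
t=2: vr[A=1024/263] → run A
t=3: vr[A=1536/263 B=1536/263] → run A
t=4: vr[B=1536/263 F=1536/263] → run B
t=5: vr[B=4110848/657763 F=1536/263] → run F
t=6: vr[B=4110848/657763 C=4110848/657763 F=1799/263] → run B
t=7: vr[B=4380160/657763 C=4110848/657763 D=4110848/657763 F=1799/263] → run C
t=8: vr[B=4380160/657763 C=4768611/657763 D=4110848/657763 F=1799/263] → run D
t=9: vr[B=4380160/657763 C=4768611/657763 D=2412438016/278233749 E=4380160/657763 F=1799/263] → run B
t=10: vr[C=4768611/657763 D=2412438016/278233749 E=4380160/657763 F=1799/263] → run E
t=11: vr[C=4768611/657763 D=2412438016/278233749 E=6267013632/839963351 F=1799/263] → run F
t=12: vr[C=4768611/657763 D=2412438016/278233749 E=6267013632/839963351 F=2062/263] → run C
t=13: vr[D=2412438016/278233749 E=6267013632/839963351 F=2062/263] → run E
t=14: vr[D=2412438016/278233749 F=2062/263] → run F
t=15: vr[D=2412438016/278233749 F=2325/263] → run D
t=16: vr[D=3085987328/278233749 F=2325/263] → run F
t=17: vr[D=3085987328/278233749 F=2588/263] → run F
t=18: vr[D=3085987328/278233749 F=2851/263] → run F
t=19: vr[D=3085987328/278233749 F=3114/263] → run D
t=20: vr[D=1253178880/92744583 F=3114/263] → run F
t=21: vr[D=1253178880/92744583] → run D
t=22: (idle)
t=23: (idle)
t=24: (idle)
t=25: (idle)
t=26: (idle)
t=27: (idle)
t=28: (idle)
t=29: (idle)
t=30: (idle)

running at tick 6 = B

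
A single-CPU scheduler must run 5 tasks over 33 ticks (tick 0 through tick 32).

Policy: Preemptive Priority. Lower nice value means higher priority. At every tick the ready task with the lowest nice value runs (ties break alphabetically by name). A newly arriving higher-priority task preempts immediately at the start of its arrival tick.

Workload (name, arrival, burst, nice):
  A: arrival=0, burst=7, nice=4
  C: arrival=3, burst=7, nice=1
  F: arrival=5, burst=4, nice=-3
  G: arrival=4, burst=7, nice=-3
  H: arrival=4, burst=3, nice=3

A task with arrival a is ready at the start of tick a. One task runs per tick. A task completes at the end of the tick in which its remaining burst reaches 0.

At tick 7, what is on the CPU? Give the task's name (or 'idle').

running at tick 7 = F

t=0: ready={A} → run A
t=1: ready={A} → run A
t=2: ready={A} → run A
t=3: ready={A,C} → run C
t=4: ready={A,C,G,H} → run G
t=5: ready={A,C,F,G,H} → run F
t=6: ready={A,C,F,G,H} → run F
t=7: ready={A,C,F,G,H} → run F
t=8: ready={A,C,F,G,H} → run F
t=9: ready={A,C,G,H} → run G
t=10: ready={A,C,G,H} → run G
t=11: ready={A,C,G,H} → run G
t=12: ready={A,C,G,H} → run G
t=13: ready={A,C,G,H} → run G
t=14: ready={A,C,G,H} → run G
t=15: ready={A,C,H} → run C
t=16: ready={A,C,H} → run C
t=17: ready={A,C,H} → run C
t=18: ready={A,C,H} → run C
t=19: ready={A,C,H} → run C
t=20: ready={A,C,H} → run C
t=21: ready={A,H} → run H
t=22: ready={A,H} → run H
t=23: ready={A,H} → run H
t=24: ready={A} → run A
t=25: ready={A} → run A
t=26: ready={A} → run A
t=27: ready={A} → run A
t=28: (idle)
t=29: (idle)
t=30: (idle)
t=31: (idle)
t=32: (idle)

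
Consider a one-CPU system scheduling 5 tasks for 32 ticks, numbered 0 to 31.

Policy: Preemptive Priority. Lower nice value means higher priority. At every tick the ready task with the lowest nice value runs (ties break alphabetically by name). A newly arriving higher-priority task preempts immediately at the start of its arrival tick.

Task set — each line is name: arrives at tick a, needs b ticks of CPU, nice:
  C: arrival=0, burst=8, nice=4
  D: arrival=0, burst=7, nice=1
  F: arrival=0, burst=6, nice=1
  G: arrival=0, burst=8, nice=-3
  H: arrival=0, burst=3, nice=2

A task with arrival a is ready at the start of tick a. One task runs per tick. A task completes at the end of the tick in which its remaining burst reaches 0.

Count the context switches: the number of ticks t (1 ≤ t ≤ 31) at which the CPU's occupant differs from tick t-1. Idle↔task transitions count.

t=0: ready={C,D,F,G,H} → run G
t=1: ready={C,D,F,G,H} → run G
t=2: ready={C,D,F,G,H} → run G
t=3: ready={C,D,F,G,H} → run G
t=4: ready={C,D,F,G,H} → run G
t=5: ready={C,D,F,G,H} → run G
t=6: ready={C,D,F,G,H} → run G
t=7: ready={C,D,F,G,H} → run G
t=8: ready={C,D,F,H} → run D
t=9: ready={C,D,F,H} → run D
t=10: ready={C,D,F,H} → run D
t=11: ready={C,D,F,H} → run D
t=12: ready={C,D,F,H} → run D
t=13: ready={C,D,F,H} → run D
t=14: ready={C,D,F,H} → run D
t=15: ready={C,F,H} → run F
t=16: ready={C,F,H} → run F
t=17: ready={C,F,H} → run F
t=18: ready={C,F,H} → run F
t=19: ready={C,F,H} → run F
t=20: ready={C,F,H} → run F
t=21: ready={C,H} → run H
t=22: ready={C,H} → run H
t=23: ready={C,H} → run H
t=24: ready={C} → run C
t=25: ready={C} → run C
t=26: ready={C} → run C
t=27: ready={C} → run C
t=28: ready={C} → run C
t=29: ready={C} → run C
t=30: ready={C} → run C
t=31: ready={C} → run C

context switches = 4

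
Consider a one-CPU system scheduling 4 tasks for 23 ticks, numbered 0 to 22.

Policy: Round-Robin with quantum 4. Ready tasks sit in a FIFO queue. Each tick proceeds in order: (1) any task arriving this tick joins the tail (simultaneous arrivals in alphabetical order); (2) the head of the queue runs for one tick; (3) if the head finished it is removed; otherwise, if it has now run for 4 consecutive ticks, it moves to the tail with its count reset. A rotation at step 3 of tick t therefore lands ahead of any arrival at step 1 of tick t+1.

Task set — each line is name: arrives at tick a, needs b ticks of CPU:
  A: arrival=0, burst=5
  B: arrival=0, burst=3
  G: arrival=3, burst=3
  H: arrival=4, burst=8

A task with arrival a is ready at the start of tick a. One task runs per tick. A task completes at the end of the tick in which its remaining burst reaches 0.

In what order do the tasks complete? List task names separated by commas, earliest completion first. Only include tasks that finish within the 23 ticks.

t=0: queue=[A,B] q_used=0 → run A
t=1: queue=[A,B] q_used=1 → run A
t=2: queue=[A,B] q_used=2 → run A
t=3: queue=[A,B,G] q_used=3 → run A
t=4: queue=[B,G,A,H] q_used=0 → run B
t=5: queue=[B,G,A,H] q_used=1 → run B
t=6: queue=[B,G,A,H] q_used=2 → run B
t=7: queue=[G,A,H] q_used=0 → run G
t=8: queue=[G,A,H] q_used=1 → run G
t=9: queue=[G,A,H] q_used=2 → run G
t=10: queue=[A,H] q_used=0 → run A
t=11: queue=[H] q_used=0 → run H
t=12: queue=[H] q_used=1 → run H
t=13: queue=[H] q_used=2 → run H
t=14: queue=[H] q_used=3 → run H
t=15: queue=[H] q_used=0 → run H
t=16: queue=[H] q_used=1 → run H
t=17: queue=[H] q_used=2 → run H
t=18: queue=[H] q_used=3 → run H
t=19: (idle)
t=20: (idle)
t=21: (idle)
t=22: (idle)

completion order = B, G, A, H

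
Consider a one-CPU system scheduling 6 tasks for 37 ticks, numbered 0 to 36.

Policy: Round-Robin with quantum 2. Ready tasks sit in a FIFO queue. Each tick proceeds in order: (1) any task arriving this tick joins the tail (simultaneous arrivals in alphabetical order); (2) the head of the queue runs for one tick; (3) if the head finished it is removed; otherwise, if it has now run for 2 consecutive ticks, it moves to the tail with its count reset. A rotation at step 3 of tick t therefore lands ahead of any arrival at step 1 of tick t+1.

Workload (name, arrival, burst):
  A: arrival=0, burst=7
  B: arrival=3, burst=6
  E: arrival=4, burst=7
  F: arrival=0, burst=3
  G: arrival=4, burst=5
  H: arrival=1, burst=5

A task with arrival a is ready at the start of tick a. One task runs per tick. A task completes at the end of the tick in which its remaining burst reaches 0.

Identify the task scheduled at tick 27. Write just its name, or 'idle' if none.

running at tick 27 = B

t=0: queue=[A,F] q_used=0 → run A
t=1: queue=[A,F,H] q_used=1 → run A
t=2: queue=[F,H,A] q_used=0 → run F
t=3: queue=[F,H,A,B] q_used=1 → run F
t=4: queue=[H,A,B,F,E,G] q_used=0 → run H
t=5: queue=[H,A,B,F,E,G] q_used=1 → run H
t=6: queue=[A,B,F,E,G,H] q_used=0 → run A
t=7: queue=[A,B,F,E,G,H] q_used=1 → run A
t=8: queue=[B,F,E,G,H,A] q_used=0 → run B
t=9: queue=[B,F,E,G,H,A] q_used=1 → run B
t=10: queue=[F,E,G,H,A,B] q_used=0 → run F
t=11: queue=[E,G,H,A,B] q_used=0 → run E
t=12: queue=[E,G,H,A,B] q_used=1 → run E
t=13: queue=[G,H,A,B,E] q_used=0 → run G
t=14: queue=[G,H,A,B,E] q_used=1 → run G
t=15: queue=[H,A,B,E,G] q_used=0 → run H
t=16: queue=[H,A,B,E,G] q_used=1 → run H
t=17: queue=[A,B,E,G,H] q_used=0 → run A
t=18: queue=[A,B,E,G,H] q_used=1 → run A
t=19: queue=[B,E,G,H,A] q_used=0 → run B
t=20: queue=[B,E,G,H,A] q_used=1 → run B
t=21: queue=[E,G,H,A,B] q_used=0 → run E
t=22: queue=[E,G,H,A,B] q_used=1 → run E
t=23: queue=[G,H,A,B,E] q_used=0 → run G
t=24: queue=[G,H,A,B,E] q_used=1 → run G
t=25: queue=[H,A,B,E,G] q_used=0 → run H
t=26: queue=[A,B,E,G] q_used=0 → run A
t=27: queue=[B,E,G] q_used=0 → run B
t=28: queue=[B,E,G] q_used=1 → run B
t=29: queue=[E,G] q_used=0 → run E
t=30: queue=[E,G] q_used=1 → run E
t=31: queue=[G,E] q_used=0 → run G
t=32: queue=[E] q_used=0 → run E
t=33: (idle)
t=34: (idle)
t=35: (idle)
t=36: (idle)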